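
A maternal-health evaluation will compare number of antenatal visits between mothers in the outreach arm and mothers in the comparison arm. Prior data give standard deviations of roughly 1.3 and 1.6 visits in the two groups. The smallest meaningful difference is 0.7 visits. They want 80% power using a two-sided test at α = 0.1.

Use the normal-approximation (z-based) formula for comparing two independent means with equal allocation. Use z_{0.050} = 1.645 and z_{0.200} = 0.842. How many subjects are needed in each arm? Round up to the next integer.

n = (z_{α/2} + z_β)² · (σ₁² + σ₂²) / δ²
  = (1.645 + 0.842)² · (1.3² + 1.6² = 4.25) / 0.7²
  = 6.1852 · 4.25 / 0.49
  = 53.65
Round up → n = 54 per group.

n = 54 per group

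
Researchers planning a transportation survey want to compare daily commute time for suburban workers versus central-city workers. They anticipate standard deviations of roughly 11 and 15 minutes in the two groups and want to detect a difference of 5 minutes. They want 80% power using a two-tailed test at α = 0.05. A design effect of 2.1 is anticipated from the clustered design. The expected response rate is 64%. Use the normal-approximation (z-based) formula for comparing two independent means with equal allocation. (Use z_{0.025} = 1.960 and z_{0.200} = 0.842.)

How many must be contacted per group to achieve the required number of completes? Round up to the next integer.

n = (z_{α/2} + z_β)² · (σ₁² + σ₂²) / δ²
  = (1.960 + 0.842)² · (11² + 15² = 346) / 5²
  = 7.8512 · 346 / 25
  = 108.66
Design effect: 2.1 × 108.66 = 228.19.
Adjust for 64% response: 228.19 / 0.64 = 356.54.
Round up → n = 357 per group.

n = 357 per group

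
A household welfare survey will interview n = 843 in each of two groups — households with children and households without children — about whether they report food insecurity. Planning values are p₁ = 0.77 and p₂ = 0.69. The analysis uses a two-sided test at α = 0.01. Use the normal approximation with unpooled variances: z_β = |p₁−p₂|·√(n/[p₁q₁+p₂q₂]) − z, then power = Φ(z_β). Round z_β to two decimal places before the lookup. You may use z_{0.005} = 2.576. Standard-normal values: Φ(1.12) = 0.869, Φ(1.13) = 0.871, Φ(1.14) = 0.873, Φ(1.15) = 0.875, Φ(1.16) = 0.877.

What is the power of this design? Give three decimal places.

z_β = |p₁−p₂|·√(n/[p₁q₁+p₂q₂]) − z_{α/2}
    = 0.08 · √(843/0.3910) − 2.576
    = 0.08 · 46.4329 − 2.576
    = 3.7146 − 2.576 = 1.1386 → 1.14
Power = Φ(1.14) = 0.873.

Power ≈ 0.873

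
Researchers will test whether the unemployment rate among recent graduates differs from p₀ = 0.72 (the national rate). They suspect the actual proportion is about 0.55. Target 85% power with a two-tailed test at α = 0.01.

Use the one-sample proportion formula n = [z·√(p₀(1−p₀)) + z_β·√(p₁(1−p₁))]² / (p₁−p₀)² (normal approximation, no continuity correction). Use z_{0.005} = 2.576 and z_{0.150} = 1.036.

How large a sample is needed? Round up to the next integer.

n = 97

n = [z_{α/2}·√(p₀q₀) + z_β·√(p₁q₁)]² / (p₁ − p₀)²
  = [2.576·√(0.72·0.28) + 1.036·√(0.55·0.45)]² / (-0.17)²
  = [2.576·0.4490 + 1.036·0.4975]² / 0.0289
  = [1.6720]² / 0.0289
  = 96.74
Round up → n = 97.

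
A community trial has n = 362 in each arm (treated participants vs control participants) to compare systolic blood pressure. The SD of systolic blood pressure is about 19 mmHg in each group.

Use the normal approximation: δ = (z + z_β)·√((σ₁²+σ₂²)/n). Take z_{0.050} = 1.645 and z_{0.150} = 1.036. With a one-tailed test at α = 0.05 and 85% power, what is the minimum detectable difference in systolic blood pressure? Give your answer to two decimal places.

δ = (z_α + z_β) · √((σ₁²+σ₂²)/n)
  = (1.645 + 1.036) · √(722/362)
  = 2.681 · √1.9945
  = 2.681 · 1.4123
  = 3.7863

Minimum detectable difference ≈ 3.79 mmHg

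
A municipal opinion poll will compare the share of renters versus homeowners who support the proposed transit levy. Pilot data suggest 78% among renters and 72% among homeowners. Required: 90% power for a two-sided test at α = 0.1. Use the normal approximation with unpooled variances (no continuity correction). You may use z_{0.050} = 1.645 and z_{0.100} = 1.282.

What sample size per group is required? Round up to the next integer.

n = (z_{α/2} + z_β)² · [p₁(1−p₁) + p₂(1−p₂)] / (p₁ − p₂)²
  = (1.645 + 1.282)² · (0.78·0.22 + 0.72·0.28) / (0.06)²
  = (2.927)² · (0.1716 + 0.2016) / 0.0036
  = 8.5673 · 0.3732 / 0.0036
  = 888.15
Round up → n = 889 per group.

n = 889 per group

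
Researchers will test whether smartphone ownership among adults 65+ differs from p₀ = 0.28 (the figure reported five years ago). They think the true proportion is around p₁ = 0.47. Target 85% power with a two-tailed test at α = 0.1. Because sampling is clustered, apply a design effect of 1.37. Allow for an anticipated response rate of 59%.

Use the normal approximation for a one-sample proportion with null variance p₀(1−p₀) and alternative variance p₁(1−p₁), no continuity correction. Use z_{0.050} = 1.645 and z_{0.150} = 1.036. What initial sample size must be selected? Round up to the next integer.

n = 102

n = [z_{α/2}·√(p₀q₀) + z_β·√(p₁q₁)]² / (p₁ − p₀)²
  = [1.645·√(0.28·0.72) + 1.036·√(0.47·0.53)]² / (0.19)²
  = [1.645·0.4490 + 1.036·0.4991]² / 0.0361
  = [1.2557]² / 0.0361
  = 43.68
Design effect: 1.37 × 43.68 = 59.84.
Adjust for 59% response: 59.84 / 0.59 = 101.42.
Round up → n = 102.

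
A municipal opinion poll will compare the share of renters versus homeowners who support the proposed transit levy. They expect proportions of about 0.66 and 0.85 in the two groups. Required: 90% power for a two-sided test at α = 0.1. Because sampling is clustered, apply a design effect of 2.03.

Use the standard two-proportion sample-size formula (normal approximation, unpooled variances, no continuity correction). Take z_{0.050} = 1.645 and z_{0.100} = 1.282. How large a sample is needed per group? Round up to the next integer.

n = 170 per group

n = (z_{α/2} + z_β)² · [p₁(1−p₁) + p₂(1−p₂)] / (p₁ − p₂)²
  = (1.645 + 1.282)² · (0.66·0.34 + 0.85·0.15) / (-0.19)²
  = (2.927)² · (0.2244 + 0.1275) / 0.0361
  = 8.5673 · 0.3519 / 0.0361
  = 83.51
Design effect: 2.03 × 83.51 = 169.53.
Round up → n = 170 per group.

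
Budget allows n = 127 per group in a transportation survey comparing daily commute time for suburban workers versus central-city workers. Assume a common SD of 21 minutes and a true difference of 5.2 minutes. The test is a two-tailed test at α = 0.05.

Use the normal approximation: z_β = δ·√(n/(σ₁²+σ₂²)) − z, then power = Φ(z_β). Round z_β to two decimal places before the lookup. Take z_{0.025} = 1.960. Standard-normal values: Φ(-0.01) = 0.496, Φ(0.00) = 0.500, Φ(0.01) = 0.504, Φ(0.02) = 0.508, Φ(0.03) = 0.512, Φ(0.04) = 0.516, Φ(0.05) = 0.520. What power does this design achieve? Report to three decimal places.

z_β = δ·√(n/(σ₁²+σ₂²)) − z_{α/2}
    = 5.2 · √(127/882) − 1.960
    = 5.2 · 0.37946 − 1.960
    = 1.9732 − 1.960 = 0.0132 → 0.01
Power = Φ(0.01) = 0.504.

Power ≈ 0.504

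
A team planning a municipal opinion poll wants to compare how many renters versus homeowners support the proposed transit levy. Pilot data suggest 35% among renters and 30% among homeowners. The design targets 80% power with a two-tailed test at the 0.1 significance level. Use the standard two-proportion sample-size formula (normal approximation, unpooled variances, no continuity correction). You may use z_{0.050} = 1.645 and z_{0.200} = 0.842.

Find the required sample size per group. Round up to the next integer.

n = (z_{α/2} + z_β)² · [p₁(1−p₁) + p₂(1−p₂)] / (p₁ − p₂)²
  = (1.645 + 0.842)² · (0.35·0.65 + 0.30·0.70) / (0.05)²
  = (2.487)² · (0.2275 + 0.2100) / 0.0025
  = 6.1852 · 0.4375 / 0.0025
  = 1082.40
Round up → n = 1083 per group.

n = 1083 per group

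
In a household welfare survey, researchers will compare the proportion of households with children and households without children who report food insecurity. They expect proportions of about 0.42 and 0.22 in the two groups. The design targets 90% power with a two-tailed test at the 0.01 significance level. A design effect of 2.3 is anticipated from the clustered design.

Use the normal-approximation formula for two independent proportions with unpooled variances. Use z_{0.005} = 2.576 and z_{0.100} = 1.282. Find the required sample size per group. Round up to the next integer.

n = 356 per group

n = (z_{α/2} + z_β)² · [p₁(1−p₁) + p₂(1−p₂)] / (p₁ − p₂)²
  = (2.576 + 1.282)² · (0.42·0.58 + 0.22·0.78) / (0.20)²
  = (3.858)² · (0.2436 + 0.1716) / 0.0400
  = 14.8842 · 0.4152 / 0.0400
  = 154.50
Design effect: 2.3 × 154.50 = 355.34.
Round up → n = 356 per group.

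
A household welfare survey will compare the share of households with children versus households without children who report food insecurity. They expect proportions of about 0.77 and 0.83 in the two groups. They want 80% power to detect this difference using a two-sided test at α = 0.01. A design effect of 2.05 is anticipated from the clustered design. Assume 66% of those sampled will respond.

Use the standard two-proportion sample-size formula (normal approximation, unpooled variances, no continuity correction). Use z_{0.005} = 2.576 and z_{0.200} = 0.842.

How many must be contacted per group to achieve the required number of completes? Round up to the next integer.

n = 3208 per group

n = (z_{α/2} + z_β)² · [p₁(1−p₁) + p₂(1−p₂)] / (p₁ − p₂)²
  = (2.576 + 0.842)² · (0.77·0.23 + 0.83·0.17) / (-0.06)²
  = (3.418)² · (0.1771 + 0.1411) / 0.0036
  = 11.6827 · 0.3182 / 0.0036
  = 1032.62
Design effect: 2.05 × 1032.62 = 2116.88.
Adjust for 66% response: 2116.88 / 0.66 = 3207.39.
Round up → n = 3208 per group.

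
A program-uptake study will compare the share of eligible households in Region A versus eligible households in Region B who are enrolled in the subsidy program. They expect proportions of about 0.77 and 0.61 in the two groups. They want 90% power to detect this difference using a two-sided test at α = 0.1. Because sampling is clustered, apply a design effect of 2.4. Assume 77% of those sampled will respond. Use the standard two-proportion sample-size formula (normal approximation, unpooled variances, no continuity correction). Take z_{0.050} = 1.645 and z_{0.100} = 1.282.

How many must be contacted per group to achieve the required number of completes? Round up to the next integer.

n = 433 per group

n = (z_{α/2} + z_β)² · [p₁(1−p₁) + p₂(1−p₂)] / (p₁ − p₂)²
  = (1.645 + 1.282)² · (0.77·0.23 + 0.61·0.39) / (0.16)²
  = (2.927)² · (0.1771 + 0.2379) / 0.0256
  = 8.5673 · 0.4150 / 0.0256
  = 138.88
Design effect: 2.4 × 138.88 = 333.32.
Adjust for 77% response: 333.32 / 0.77 = 432.89.
Round up → n = 433 per group.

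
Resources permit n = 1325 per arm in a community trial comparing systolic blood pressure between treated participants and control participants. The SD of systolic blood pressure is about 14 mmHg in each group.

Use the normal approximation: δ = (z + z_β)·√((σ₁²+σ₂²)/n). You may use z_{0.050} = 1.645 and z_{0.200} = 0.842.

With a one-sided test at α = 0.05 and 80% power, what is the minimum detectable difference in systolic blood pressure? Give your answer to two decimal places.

δ = (z_α + z_β) · √((σ₁²+σ₂²)/n)
  = (1.645 + 0.842) · √(392/1325)
  = 2.487 · √0.29585
  = 2.487 · 0.5439
  = 1.3527

Minimum detectable difference ≈ 1.35 mmHg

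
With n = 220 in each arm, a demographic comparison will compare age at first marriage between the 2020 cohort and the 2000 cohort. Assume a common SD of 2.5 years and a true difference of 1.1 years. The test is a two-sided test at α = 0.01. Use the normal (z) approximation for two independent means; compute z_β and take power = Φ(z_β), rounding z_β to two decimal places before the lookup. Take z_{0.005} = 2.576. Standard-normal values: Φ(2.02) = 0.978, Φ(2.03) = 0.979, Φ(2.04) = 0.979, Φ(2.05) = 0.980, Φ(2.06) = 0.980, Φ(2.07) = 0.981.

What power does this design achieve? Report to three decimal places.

Power ≈ 0.979

z_β = δ·√(n/(σ₁²+σ₂²)) − z_{α/2}
    = 1.1 · √(220/12.5) − 2.576
    = 1.1 · 4.19524 − 2.576
    = 4.6148 − 2.576 = 2.0388 → 2.04
Power = Φ(2.04) = 0.979.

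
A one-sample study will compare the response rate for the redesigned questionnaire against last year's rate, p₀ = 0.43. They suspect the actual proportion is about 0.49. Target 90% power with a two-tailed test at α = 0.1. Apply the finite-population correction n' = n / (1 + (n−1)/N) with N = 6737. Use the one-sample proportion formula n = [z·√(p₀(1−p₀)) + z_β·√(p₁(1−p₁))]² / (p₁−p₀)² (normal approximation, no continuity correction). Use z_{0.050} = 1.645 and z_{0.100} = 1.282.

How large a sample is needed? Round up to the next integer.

n = 542

n = [z_{α/2}·√(p₀q₀) + z_β·√(p₁q₁)]² / (p₁ − p₀)²
  = [1.645·√(0.43·0.57) + 1.282·√(0.49·0.51)]² / (0.06)²
  = [1.645·0.4951 + 1.282·0.4999]² / 0.0036
  = [1.4553]² / 0.0036
  = 588.28
Finite-population correction (N = 6737): 588.28 / (1 + (588.28 − 1)/6737) = 541.11.
Round up → n = 542.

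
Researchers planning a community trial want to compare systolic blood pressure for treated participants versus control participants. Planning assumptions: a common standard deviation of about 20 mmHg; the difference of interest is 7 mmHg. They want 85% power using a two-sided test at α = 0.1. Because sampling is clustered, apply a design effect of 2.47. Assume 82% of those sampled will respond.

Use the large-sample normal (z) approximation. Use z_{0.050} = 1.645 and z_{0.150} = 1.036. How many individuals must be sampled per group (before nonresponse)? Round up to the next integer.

n = (z_{α/2} + z_β)² · (σ₁² + σ₂²) / δ²
  = (1.645 + 1.036)² · (2·20² = 800) / 7²
  = 7.1878 · 800 / 49
  = 117.35
Design effect: 2.47 × 117.35 = 289.86.
Adjust for 82% response: 289.86 / 0.82 = 353.48.
Round up → n = 354 per group.

n = 354 per group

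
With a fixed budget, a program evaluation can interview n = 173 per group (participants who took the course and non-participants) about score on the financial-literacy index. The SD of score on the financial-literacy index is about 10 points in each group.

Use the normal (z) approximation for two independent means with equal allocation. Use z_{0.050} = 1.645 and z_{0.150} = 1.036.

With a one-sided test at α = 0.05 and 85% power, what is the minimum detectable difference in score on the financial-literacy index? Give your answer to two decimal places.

δ = (z_α + z_β) · √((σ₁²+σ₂²)/n)
  = (1.645 + 1.036) · √(200/173)
  = 2.681 · √1.1561
  = 2.681 · 1.0752
  = 2.8826

Minimum detectable difference ≈ 2.88 points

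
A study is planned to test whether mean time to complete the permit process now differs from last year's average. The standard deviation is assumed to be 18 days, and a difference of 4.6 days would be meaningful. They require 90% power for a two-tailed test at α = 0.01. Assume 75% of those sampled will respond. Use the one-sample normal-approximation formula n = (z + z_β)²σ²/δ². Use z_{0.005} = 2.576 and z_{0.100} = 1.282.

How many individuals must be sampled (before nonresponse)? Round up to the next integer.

n = (z_{α/2} + z_β)² · σ² / δ²
  = (2.576 + 1.282)² · 18² / 4.6²
  = 14.8842 · 324 / 21.16
  = 227.90
Adjust for 75% response: 227.90 / 0.75 = 303.87.
Round up → n = 304.

n = 304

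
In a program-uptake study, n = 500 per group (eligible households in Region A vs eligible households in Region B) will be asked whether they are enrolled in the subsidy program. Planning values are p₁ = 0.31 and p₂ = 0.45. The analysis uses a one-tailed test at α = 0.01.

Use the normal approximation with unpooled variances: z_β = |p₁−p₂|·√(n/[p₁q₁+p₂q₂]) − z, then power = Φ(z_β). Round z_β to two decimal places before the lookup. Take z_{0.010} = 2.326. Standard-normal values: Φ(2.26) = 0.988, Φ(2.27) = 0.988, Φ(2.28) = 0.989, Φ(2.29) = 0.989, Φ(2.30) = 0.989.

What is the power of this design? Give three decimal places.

z_β = |p₁−p₂|·√(n/[p₁q₁+p₂q₂]) − z_α
    = 0.14 · √(500/0.4614) − 2.326
    = 0.14 · 32.9190 − 2.326
    = 4.6087 − 2.326 = 2.2827 → 2.28
Power = Φ(2.28) = 0.989.

Power ≈ 0.989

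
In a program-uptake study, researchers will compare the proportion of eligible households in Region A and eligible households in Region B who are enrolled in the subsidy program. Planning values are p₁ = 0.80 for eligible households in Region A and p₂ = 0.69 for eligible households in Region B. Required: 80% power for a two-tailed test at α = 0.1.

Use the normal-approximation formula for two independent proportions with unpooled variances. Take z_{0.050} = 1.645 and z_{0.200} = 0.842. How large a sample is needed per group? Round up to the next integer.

n = (z_{α/2} + z_β)² · [p₁(1−p₁) + p₂(1−p₂)] / (p₁ − p₂)²
  = (1.645 + 0.842)² · (0.80·0.20 + 0.69·0.31) / (0.11)²
  = (2.487)² · (0.1600 + 0.2139) / 0.0121
  = 6.1852 · 0.3739 / 0.0121
  = 191.13
Round up → n = 192 per group.

n = 192 per group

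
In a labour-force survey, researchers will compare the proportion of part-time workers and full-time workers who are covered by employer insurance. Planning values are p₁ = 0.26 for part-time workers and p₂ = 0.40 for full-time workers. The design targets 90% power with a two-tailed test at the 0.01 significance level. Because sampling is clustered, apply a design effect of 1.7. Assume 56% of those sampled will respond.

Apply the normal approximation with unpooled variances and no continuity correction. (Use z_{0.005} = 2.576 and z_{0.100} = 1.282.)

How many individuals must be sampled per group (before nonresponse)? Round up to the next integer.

n = 997 per group

n = (z_{α/2} + z_β)² · [p₁(1−p₁) + p₂(1−p₂)] / (p₁ − p₂)²
  = (2.576 + 1.282)² · (0.26·0.74 + 0.40·0.60) / (-0.14)²
  = (3.858)² · (0.1924 + 0.2400) / 0.0196
  = 14.8842 · 0.4324 / 0.0196
  = 328.36
Design effect: 1.7 × 328.36 = 558.22.
Adjust for 56% response: 558.22 / 0.56 = 996.82.
Round up → n = 997 per group.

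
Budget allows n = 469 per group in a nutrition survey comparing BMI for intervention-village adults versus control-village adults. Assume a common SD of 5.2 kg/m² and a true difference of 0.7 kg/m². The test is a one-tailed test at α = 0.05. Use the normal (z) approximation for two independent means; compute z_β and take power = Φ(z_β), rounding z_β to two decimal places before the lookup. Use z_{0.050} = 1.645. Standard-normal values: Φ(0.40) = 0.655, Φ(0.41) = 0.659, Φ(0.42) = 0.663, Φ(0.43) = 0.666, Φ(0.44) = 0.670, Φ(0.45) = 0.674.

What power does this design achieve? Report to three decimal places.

Power ≈ 0.663

z_β = δ·√(n/(σ₁²+σ₂²)) − z_α
    = 0.7 · √(469/54.08) − 1.645
    = 0.7 · 2.94488 − 1.645
    = 2.0614 − 1.645 = 0.4164 → 0.42
Power = Φ(0.42) = 0.663.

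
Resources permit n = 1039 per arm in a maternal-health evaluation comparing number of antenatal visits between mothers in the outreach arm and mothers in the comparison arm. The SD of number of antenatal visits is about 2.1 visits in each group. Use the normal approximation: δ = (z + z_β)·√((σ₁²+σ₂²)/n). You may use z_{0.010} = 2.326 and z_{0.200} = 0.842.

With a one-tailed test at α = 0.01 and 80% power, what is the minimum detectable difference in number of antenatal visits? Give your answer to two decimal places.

δ = (z_α + z_β) · √((σ₁²+σ₂²)/n)
  = (2.326 + 0.842) · √(8.82/1039)
  = 3.168 · √0.00849
  = 3.168 · 0.0921
  = 0.2919

Minimum detectable difference ≈ 0.29 visits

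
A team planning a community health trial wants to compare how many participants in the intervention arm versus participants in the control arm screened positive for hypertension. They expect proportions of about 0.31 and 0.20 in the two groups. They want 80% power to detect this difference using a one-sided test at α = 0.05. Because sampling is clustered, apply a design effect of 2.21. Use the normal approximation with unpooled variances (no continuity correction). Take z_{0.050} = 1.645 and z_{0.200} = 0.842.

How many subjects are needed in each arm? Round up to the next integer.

n = 423 per group

n = (z_α + z_β)² · [p₁(1−p₁) + p₂(1−p₂)] / (p₁ − p₂)²
  = (1.645 + 0.842)² · (0.31·0.69 + 0.20·0.80) / (0.11)²
  = (2.487)² · (0.2139 + 0.1600) / 0.0121
  = 6.1852 · 0.3739 / 0.0121
  = 191.13
Design effect: 2.21 × 191.13 = 422.39.
Round up → n = 423 per group.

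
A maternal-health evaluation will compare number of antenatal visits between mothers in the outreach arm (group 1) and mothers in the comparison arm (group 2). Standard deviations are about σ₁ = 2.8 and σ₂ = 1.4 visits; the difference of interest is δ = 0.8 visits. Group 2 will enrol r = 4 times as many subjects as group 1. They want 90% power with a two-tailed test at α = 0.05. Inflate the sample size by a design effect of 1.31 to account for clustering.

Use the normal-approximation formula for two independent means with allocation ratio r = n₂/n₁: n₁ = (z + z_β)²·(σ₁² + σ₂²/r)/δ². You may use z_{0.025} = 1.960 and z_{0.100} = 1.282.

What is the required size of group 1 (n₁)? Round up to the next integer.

n₁ = (z_{α/2} + z_β)² · (σ₁² + σ₂²/r) / δ²
   = (1.960 + 1.282)² · (2.8² + 1.4²/4) / 0.8²
   = 10.5106 · (7.84 + 0.49) / 0.64
   = 10.5106 · 8.33 / 0.64
   = 136.80
Design effect: 1.31 × 136.80 = 179.21.
Round up → n₁ = 180; n₂ = r·n₁ = 4 × 180 = 720.

n₁ = 180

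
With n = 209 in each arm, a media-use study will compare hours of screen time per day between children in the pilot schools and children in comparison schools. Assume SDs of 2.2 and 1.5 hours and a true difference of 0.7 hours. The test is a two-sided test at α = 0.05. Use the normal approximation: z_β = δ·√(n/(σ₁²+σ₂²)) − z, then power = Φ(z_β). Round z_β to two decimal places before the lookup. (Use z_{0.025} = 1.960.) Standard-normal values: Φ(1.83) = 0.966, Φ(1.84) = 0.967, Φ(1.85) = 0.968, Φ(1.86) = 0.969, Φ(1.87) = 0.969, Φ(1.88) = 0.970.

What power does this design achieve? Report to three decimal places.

Power ≈ 0.967

z_β = δ·√(n/(σ₁²+σ₂²)) − z_{α/2}
    = 0.7 · √(209/7.09) − 1.960
    = 0.7 · 5.42938 − 1.960
    = 3.8006 − 1.960 = 1.8406 → 1.84
Power = Φ(1.84) = 0.967.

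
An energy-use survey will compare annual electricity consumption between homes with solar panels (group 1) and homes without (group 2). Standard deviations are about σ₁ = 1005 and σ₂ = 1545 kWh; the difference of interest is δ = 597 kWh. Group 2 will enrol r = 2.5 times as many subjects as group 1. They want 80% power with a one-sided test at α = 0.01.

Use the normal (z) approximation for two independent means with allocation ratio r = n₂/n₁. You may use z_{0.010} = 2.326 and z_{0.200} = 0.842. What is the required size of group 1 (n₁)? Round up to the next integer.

n₁ = 56

n₁ = (z_α + z_β)² · (σ₁² + σ₂²/r) / δ²
   = (2.326 + 0.842)² · (1005² + 1545²/2.5) / 597²
   = 10.0362 · (1010025 + 954810) / 356409
   = 10.0362 · 1964835 / 356409
   = 55.33
Round up → n₁ = 56; n₂ = r·n₁ = 2.5 × 56 = 140.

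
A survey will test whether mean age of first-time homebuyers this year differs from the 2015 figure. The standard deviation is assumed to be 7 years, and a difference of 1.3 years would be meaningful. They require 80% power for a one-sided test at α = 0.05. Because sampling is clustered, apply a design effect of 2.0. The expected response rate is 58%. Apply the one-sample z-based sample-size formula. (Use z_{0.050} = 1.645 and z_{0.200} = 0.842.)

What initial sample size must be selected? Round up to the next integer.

n = 619

n = (z_α + z_β)² · σ² / δ²
  = (1.645 + 0.842)² · 7² / 1.3²
  = 6.1852 · 49 / 1.69
  = 179.33
Design effect: 2.0 × 179.33 = 358.67.
Adjust for 58% response: 358.67 / 0.58 = 618.39.
Round up → n = 619.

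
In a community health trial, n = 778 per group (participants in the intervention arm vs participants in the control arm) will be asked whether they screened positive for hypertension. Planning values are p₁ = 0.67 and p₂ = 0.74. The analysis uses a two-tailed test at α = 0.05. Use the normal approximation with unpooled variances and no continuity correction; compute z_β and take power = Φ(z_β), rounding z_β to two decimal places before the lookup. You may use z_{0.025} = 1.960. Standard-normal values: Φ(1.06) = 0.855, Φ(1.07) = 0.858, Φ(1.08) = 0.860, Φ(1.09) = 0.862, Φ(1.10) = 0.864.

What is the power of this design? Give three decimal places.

z_β = |p₁−p₂|·√(n/[p₁q₁+p₂q₂]) − z_{α/2}
    = 0.07 · √(778/0.4135) − 1.960
    = 0.07 · 43.3763 − 1.960
    = 3.0363 − 1.960 = 1.0763 → 1.08
Power = Φ(1.08) = 0.860.

Power ≈ 0.860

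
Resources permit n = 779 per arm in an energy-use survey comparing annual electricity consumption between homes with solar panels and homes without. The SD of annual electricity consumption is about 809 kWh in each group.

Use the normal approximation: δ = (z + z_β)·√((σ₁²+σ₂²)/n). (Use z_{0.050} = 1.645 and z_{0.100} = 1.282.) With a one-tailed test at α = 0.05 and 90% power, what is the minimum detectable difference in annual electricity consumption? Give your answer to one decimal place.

Minimum detectable difference ≈ 120.0 kWh

δ = (z_α + z_β) · √((σ₁²+σ₂²)/n)
  = (1.645 + 1.282) · √(1308962/779)
  = 2.927 · √1680.3
  = 2.927 · 40.9916
  = 119.9824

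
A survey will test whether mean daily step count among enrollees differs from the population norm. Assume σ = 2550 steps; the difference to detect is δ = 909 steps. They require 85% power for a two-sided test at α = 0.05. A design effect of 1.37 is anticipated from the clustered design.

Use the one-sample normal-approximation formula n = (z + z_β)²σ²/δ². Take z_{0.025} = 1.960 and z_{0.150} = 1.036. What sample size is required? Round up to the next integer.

n = (z_{α/2} + z_β)² · σ² / δ²
  = (1.960 + 1.036)² · 2550² / 909²
  = 8.9760 · 6502500 / 826281
  = 70.64
Design effect: 1.37 × 70.64 = 96.77.
Round up → n = 97.

n = 97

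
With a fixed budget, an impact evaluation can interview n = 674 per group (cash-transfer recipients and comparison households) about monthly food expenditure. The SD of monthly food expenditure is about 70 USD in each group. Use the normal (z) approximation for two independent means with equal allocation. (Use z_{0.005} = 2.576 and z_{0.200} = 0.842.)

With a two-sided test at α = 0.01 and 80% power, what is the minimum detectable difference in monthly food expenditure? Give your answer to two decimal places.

Minimum detectable difference ≈ 13.03 USD

δ = (z_{α/2} + z_β) · √((σ₁²+σ₂²)/n)
  = (2.576 + 0.842) · √(9800/674)
  = 3.418 · √14.5401
  = 3.418 · 3.8131
  = 13.0333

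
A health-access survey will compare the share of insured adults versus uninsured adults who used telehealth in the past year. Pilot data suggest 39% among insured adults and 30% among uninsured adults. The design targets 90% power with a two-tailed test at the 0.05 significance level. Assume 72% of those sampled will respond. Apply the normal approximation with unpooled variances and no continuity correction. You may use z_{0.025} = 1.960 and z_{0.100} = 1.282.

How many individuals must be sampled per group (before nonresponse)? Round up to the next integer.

n = (z_{α/2} + z_β)² · [p₁(1−p₁) + p₂(1−p₂)] / (p₁ − p₂)²
  = (1.960 + 1.282)² · (0.39·0.61 + 0.30·0.70) / (0.09)²
  = (3.242)² · (0.2379 + 0.2100) / 0.0081
  = 10.5106 · 0.4479 / 0.0081
  = 581.20
Adjust for 72% response: 581.20 / 0.72 = 807.22.
Round up → n = 808 per group.

n = 808 per group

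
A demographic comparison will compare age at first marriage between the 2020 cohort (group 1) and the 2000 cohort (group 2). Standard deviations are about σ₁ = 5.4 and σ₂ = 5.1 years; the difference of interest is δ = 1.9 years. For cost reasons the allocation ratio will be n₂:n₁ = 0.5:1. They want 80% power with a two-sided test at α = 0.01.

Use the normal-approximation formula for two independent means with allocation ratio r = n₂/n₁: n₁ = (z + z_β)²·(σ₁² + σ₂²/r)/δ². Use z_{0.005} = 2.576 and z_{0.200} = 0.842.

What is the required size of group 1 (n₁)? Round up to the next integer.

n₁ = (z_{α/2} + z_β)² · (σ₁² + σ₂²/r) / δ²
   = (2.576 + 0.842)² · (5.4² + 5.1²/0.5) / 1.9²
   = 11.6827 · (29.16 + 52.02) / 3.61
   = 11.6827 · 81.18 / 3.61
   = 262.72
Round up → n₁ = 263; n₂ = r·n₁ = 0.5 × 263 = 132.

n₁ = 263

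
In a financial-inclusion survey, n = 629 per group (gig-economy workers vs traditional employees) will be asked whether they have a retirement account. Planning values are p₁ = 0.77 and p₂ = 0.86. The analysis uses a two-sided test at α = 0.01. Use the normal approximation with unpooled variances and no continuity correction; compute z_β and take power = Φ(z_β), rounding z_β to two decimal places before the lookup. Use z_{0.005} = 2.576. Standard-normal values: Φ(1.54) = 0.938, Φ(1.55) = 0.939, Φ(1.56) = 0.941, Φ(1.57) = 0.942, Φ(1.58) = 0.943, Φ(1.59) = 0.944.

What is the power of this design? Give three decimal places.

Power ≈ 0.941

z_β = |p₁−p₂|·√(n/[p₁q₁+p₂q₂]) − z_{α/2}
    = 0.09 · √(629/0.2975) − 2.576
    = 0.09 · 45.9814 − 2.576
    = 4.1383 − 2.576 = 1.5623 → 1.56
Power = Φ(1.56) = 0.941.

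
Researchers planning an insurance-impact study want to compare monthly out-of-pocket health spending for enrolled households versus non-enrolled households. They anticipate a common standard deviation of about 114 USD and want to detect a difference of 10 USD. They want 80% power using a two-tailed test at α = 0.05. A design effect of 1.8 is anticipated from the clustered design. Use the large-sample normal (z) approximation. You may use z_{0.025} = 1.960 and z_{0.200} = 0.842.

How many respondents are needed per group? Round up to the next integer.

n = (z_{α/2} + z_β)² · (σ₁² + σ₂²) / δ²
  = (1.960 + 0.842)² · (2·114² = 25992) / 10²
  = 7.8512 · 25992 / 100
  = 2040.68
Design effect: 1.8 × 2040.68 = 3673.23.
Round up → n = 3674 per group.

n = 3674 per group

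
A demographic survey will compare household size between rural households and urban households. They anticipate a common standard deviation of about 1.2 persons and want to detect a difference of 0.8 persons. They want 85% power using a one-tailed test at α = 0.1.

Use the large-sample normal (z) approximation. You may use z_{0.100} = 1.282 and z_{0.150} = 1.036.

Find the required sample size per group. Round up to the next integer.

n = 25 per group

n = (z_α + z_β)² · (σ₁² + σ₂²) / δ²
  = (1.282 + 1.036)² · (2·1.2² = 2.88) / 0.8²
  = 5.3731 · 2.88 / 0.64
  = 24.18
Round up → n = 25 per group.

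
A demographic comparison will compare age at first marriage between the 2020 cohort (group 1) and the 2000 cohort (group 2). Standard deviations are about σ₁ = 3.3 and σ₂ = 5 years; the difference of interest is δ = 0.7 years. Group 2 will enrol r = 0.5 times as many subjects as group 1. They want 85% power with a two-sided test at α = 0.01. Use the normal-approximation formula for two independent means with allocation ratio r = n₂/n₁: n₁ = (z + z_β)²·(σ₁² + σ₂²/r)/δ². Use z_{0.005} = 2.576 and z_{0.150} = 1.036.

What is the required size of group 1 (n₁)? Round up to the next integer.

n₁ = 1622

n₁ = (z_{α/2} + z_β)² · (σ₁² + σ₂²/r) / δ²
   = (2.576 + 1.036)² · (3.3² + 5²/0.5) / 0.7²
   = 13.0465 · (10.89 + 50) / 0.49
   = 13.0465 · 60.89 / 0.49
   = 1621.23
Round up → n₁ = 1622; n₂ = r·n₁ = 0.5 × 1622 = 811.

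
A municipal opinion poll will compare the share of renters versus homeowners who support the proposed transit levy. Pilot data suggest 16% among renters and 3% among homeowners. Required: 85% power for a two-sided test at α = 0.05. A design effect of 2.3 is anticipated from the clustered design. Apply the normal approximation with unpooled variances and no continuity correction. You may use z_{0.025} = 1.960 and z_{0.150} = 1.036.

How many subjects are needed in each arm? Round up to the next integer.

n = 200 per group

n = (z_{α/2} + z_β)² · [p₁(1−p₁) + p₂(1−p₂)] / (p₁ − p₂)²
  = (1.960 + 1.036)² · (0.16·0.84 + 0.03·0.97) / (0.13)²
  = (2.996)² · (0.1344 + 0.0291) / 0.0169
  = 8.9760 · 0.1635 / 0.0169
  = 86.84
Design effect: 2.3 × 86.84 = 199.73.
Round up → n = 200 per group.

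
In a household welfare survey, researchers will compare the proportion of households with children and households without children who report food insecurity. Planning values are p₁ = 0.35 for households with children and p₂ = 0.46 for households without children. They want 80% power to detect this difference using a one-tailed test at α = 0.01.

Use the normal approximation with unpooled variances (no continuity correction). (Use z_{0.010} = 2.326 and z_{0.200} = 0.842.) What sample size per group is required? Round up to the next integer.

n = (z_α + z_β)² · [p₁(1−p₁) + p₂(1−p₂)] / (p₁ − p₂)²
  = (2.326 + 0.842)² · (0.35·0.65 + 0.46·0.54) / (-0.11)²
  = (3.168)² · (0.2275 + 0.2484) / 0.0121
  = 10.0362 · 0.4759 / 0.0121
  = 394.73
Round up → n = 395 per group.

n = 395 per group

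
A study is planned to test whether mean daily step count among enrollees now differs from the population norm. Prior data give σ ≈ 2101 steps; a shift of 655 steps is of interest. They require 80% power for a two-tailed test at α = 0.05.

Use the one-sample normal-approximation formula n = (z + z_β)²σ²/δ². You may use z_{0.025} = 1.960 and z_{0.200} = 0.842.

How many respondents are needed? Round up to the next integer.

n = (z_{α/2} + z_β)² · σ² / δ²
  = (1.960 + 0.842)² · 2101² / 655²
  = 7.8512 · 4414201 / 429025
  = 80.78
Round up → n = 81.

n = 81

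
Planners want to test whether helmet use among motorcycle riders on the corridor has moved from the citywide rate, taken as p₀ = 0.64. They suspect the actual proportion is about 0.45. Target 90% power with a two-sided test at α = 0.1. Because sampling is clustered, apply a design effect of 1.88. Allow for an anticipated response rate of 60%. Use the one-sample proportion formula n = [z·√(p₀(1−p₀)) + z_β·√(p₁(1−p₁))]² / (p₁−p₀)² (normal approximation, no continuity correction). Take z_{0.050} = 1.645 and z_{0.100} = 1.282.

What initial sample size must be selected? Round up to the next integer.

n = [z_{α/2}·√(p₀q₀) + z_β·√(p₁q₁)]² / (p₁ − p₀)²
  = [1.645·√(0.64·0.36) + 1.282·√(0.45·0.55)]² / (-0.19)²
  = [1.645·0.4800 + 1.282·0.4975]² / 0.0361
  = [1.4274]² / 0.0361
  = 56.44
Design effect: 1.88 × 56.44 = 106.10.
Adjust for 60% response: 106.10 / 0.60 = 176.84.
Round up → n = 177.

n = 177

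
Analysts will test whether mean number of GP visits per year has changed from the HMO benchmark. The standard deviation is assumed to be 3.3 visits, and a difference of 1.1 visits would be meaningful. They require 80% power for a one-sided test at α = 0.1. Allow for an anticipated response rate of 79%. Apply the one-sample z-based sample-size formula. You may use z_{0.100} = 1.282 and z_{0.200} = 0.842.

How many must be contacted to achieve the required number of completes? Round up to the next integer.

n = (z_α + z_β)² · σ² / δ²
  = (1.282 + 0.842)² · 3.3² / 1.1²
  = 4.5114 · 10.89 / 1.21
  = 40.60
Adjust for 79% response: 40.60 / 0.79 = 51.40.
Round up → n = 52.

n = 52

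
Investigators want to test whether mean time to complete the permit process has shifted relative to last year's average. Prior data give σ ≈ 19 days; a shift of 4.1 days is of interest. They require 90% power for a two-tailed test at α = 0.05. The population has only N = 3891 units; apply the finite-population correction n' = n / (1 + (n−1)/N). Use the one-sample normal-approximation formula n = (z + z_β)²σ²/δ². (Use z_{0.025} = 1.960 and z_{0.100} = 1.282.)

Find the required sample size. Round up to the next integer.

n = 214

n = (z_{α/2} + z_β)² · σ² / δ²
  = (1.960 + 1.282)² · 19² / 4.1²
  = 10.5106 · 361 / 16.81
  = 225.72
Finite-population correction (N = 3891): 225.72 / (1 + (225.72 − 1)/3891) = 213.39.
Round up → n = 214.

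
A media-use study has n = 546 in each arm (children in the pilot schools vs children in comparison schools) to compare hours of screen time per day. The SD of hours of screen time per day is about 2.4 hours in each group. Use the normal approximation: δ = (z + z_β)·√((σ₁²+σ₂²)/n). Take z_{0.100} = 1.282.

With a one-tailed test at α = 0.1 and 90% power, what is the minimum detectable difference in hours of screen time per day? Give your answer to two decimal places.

δ = (z_α + z_β) · √((σ₁²+σ₂²)/n)
  = (1.282 + 1.282) · √(11.52/546)
  = 2.564 · √0.0211
  = 2.564 · 0.1453
  = 0.3724

Minimum detectable difference ≈ 0.37 hours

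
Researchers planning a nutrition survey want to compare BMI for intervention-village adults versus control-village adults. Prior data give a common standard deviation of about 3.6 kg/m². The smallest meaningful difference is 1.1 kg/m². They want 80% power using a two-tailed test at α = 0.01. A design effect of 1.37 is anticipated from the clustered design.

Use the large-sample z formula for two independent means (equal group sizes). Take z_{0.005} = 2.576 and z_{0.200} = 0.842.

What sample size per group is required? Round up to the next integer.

n = 343 per group

n = (z_{α/2} + z_β)² · (σ₁² + σ₂²) / δ²
  = (2.576 + 0.842)² · (2·3.6² = 25.92) / 1.1²
  = 11.6827 · 25.92 / 1.21
  = 250.26
Design effect: 1.37 × 250.26 = 342.86.
Round up → n = 343 per group.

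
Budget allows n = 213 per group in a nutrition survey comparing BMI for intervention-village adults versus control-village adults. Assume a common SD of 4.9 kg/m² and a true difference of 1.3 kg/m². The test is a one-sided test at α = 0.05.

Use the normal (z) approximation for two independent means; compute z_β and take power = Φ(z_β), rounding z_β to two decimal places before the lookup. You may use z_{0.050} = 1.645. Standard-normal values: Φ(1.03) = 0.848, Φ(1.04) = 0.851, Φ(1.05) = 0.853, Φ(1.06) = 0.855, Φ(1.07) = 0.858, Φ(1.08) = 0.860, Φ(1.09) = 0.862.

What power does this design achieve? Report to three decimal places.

Power ≈ 0.862

z_β = δ·√(n/(σ₁²+σ₂²)) − z_α
    = 1.3 · √(213/48.02) − 1.645
    = 1.3 · 2.10610 − 1.645
    = 2.7379 − 1.645 = 1.0929 → 1.09
Power = Φ(1.09) = 0.862.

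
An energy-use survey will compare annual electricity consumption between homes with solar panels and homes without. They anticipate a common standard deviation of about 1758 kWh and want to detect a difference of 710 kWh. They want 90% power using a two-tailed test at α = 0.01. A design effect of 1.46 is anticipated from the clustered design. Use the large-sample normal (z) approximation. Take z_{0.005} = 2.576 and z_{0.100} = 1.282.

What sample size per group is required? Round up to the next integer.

n = (z_{α/2} + z_β)² · (σ₁² + σ₂²) / δ²
  = (2.576 + 1.282)² · (2·1758² = 6181128) / 710²
  = 14.8842 · 6181128 / 504100
  = 182.51
Design effect: 1.46 × 182.51 = 266.46.
Round up → n = 267 per group.

n = 267 per group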